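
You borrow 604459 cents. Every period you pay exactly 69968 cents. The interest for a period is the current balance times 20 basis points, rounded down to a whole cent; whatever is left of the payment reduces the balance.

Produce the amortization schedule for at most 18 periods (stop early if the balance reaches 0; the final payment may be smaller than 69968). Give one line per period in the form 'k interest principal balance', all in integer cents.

1. interest=⌊604459·20/10000⌋=1208; principal=69968-1208=68760; balance=604459-68760=535699
2. interest=⌊535699·20/10000⌋=1071; principal=69968-1071=68897; balance=535699-68897=466802
3. interest=⌊466802·20/10000⌋=933; principal=69968-933=69035; balance=466802-69035=397767
4. interest=⌊397767·20/10000⌋=795; principal=69968-795=69173; balance=397767-69173=328594
5. interest=⌊328594·20/10000⌋=657; principal=69968-657=69311; balance=328594-69311=259283
6. interest=⌊259283·20/10000⌋=518; principal=69968-518=69450; balance=259283-69450=189833
7. interest=⌊189833·20/10000⌋=379; principal=69968-379=69589; balance=189833-69589=120244
8. interest=⌊120244·20/10000⌋=240; principal=69968-240=69728; balance=120244-69728=50516
9. interest=⌊50516·20/10000⌋=101; principal=min(69968-101,50516)=50516; balance=50516-50516=0

1 1208 68760 535699
2 1071 68897 466802
3 933 69035 397767
4 795 69173 328594
5 657 69311 259283
6 518 69450 189833
7 379 69589 120244
8 240 69728 50516
9 101 50516 0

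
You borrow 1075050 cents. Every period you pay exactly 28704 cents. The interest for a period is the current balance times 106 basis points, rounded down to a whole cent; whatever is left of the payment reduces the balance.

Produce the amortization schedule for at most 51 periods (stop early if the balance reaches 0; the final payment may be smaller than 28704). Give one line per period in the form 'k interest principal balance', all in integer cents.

1. interest=⌊1075050·106/10000⌋=11395; principal=28704-11395=17309; balance=1075050-17309=1057741
2. interest=⌊1057741·106/10000⌋=11212; principal=28704-11212=17492; balance=1057741-17492=1040249
3. interest=⌊1040249·106/10000⌋=11026; principal=28704-11026=17678; balance=1040249-17678=1022571
4. interest=⌊1022571·106/10000⌋=10839; principal=28704-10839=17865; balance=1022571-17865=1004706
5. interest=⌊1004706·106/10000⌋=10649; principal=28704-10649=18055; balance=1004706-18055=986651
6. interest=⌊986651·106/10000⌋=10458; principal=28704-10458=18246; balance=986651-18246=968405
7. interest=⌊968405·106/10000⌋=10265; principal=28704-10265=18439; balance=968405-18439=949966
8. interest=⌊949966·106/10000⌋=10069; principal=28704-10069=18635; balance=949966-18635=931331
9. interest=⌊931331·106/10000⌋=9872; principal=28704-9872=18832; balance=931331-18832=912499
10. interest=⌊912499·106/10000⌋=9672; principal=28704-9672=19032; balance=912499-19032=893467
11. interest=⌊893467·106/10000⌋=9470; principal=28704-9470=19234; balance=893467-19234=874233
12. interest=⌊874233·106/10000⌋=9266; principal=28704-9266=19438; balance=874233-19438=854795
13. interest=⌊854795·106/10000⌋=9060; principal=28704-9060=19644; balance=854795-19644=835151
14. interest=⌊835151·106/10000⌋=8852; principal=28704-8852=19852; balance=835151-19852=815299
15. interest=⌊815299·106/10000⌋=8642; principal=28704-8642=20062; balance=815299-20062=795237
16. interest=⌊795237·106/10000⌋=8429; principal=28704-8429=20275; balance=795237-20275=774962
17. interest=⌊774962·106/10000⌋=8214; principal=28704-8214=20490; balance=774962-20490=754472
18. interest=⌊754472·106/10000⌋=7997; principal=28704-7997=20707; balance=754472-20707=733765
19. interest=⌊733765·106/10000⌋=7777; principal=28704-7777=20927; balance=733765-20927=712838
20. interest=⌊712838·106/10000⌋=7556; principal=28704-7556=21148; balance=712838-21148=691690
21. interest=⌊691690·106/10000⌋=7331; principal=28704-7331=21373; balance=691690-21373=670317
22. interest=⌊670317·106/10000⌋=7105; principal=28704-7105=21599; balance=670317-21599=648718
23. interest=⌊648718·106/10000⌋=6876; principal=28704-6876=21828; balance=648718-21828=626890
24. interest=⌊626890·106/10000⌋=6645; principal=28704-6645=22059; balance=626890-22059=604831
25. interest=⌊604831·106/10000⌋=6411; principal=28704-6411=22293; balance=604831-22293=582538
26. interest=⌊582538·106/10000⌋=6174; principal=28704-6174=22530; balance=582538-22530=560008
27. interest=⌊560008·106/10000⌋=5936; principal=28704-5936=22768; balance=560008-22768=537240
28. interest=⌊537240·106/10000⌋=5694; principal=28704-5694=23010; balance=537240-23010=514230
29. interest=⌊514230·106/10000⌋=5450; principal=28704-5450=23254; balance=514230-23254=490976
30. interest=⌊490976·106/10000⌋=5204; principal=28704-5204=23500; balance=490976-23500=467476
31. interest=⌊467476·106/10000⌋=4955; principal=28704-4955=23749; balance=467476-23749=443727
32. interest=⌊443727·106/10000⌋=4703; principal=28704-4703=24001; balance=443727-24001=419726
33. interest=⌊419726·106/10000⌋=4449; principal=28704-4449=24255; balance=419726-24255=395471
34. interest=⌊395471·106/10000⌋=4191; principal=28704-4191=24513; balance=395471-24513=370958
35. interest=⌊370958·106/10000⌋=3932; principal=28704-3932=24772; balance=370958-24772=346186
36. interest=⌊346186·106/10000⌋=3669; principal=28704-3669=25035; balance=346186-25035=321151
37. interest=⌊321151·106/10000⌋=3404; principal=28704-3404=25300; balance=321151-25300=295851
38. interest=⌊295851·106/10000⌋=3136; principal=28704-3136=25568; balance=295851-25568=270283
39. interest=⌊270283·106/10000⌋=2864; principal=28704-2864=25840; balance=270283-25840=244443
40. interest=⌊244443·106/10000⌋=2591; principal=28704-2591=26113; balance=244443-26113=218330
41. interest=⌊218330·106/10000⌋=2314; principal=28704-2314=26390; balance=218330-26390=191940
42. interest=⌊191940·106/10000⌋=2034; principal=28704-2034=26670; balance=191940-26670=165270
43. interest=⌊165270·106/10000⌋=1751; principal=28704-1751=26953; balance=165270-26953=138317
44. interest=⌊138317·106/10000⌋=1466; principal=28704-1466=27238; balance=138317-27238=111079
45. interest=⌊111079·106/10000⌋=1177; principal=28704-1177=27527; balance=111079-27527=83552
46. interest=⌊83552·106/10000⌋=885; principal=28704-885=27819; balance=83552-27819=55733
47. interest=⌊55733·106/10000⌋=590; principal=28704-590=28114; balance=55733-28114=27619
48. interest=⌊27619·106/10000⌋=292; principal=min(28704-292,27619)=27619; balance=27619-27619=0

1 11395 17309 1057741
2 11212 17492 1040249
3 11026 17678 1022571
4 10839 17865 1004706
5 10649 18055 986651
6 10458 18246 968405
7 10265 18439 949966
8 10069 18635 931331
9 9872 18832 912499
10 9672 19032 893467
11 9470 19234 874233
12 9266 19438 854795
13 9060 19644 835151
14 8852 19852 815299
15 8642 20062 795237
16 8429 20275 774962
17 8214 20490 754472
18 7997 20707 733765
19 7777 20927 712838
20 7556 21148 691690
21 7331 21373 670317
22 7105 21599 648718
23 6876 21828 626890
24 6645 22059 604831
25 6411 22293 582538
26 6174 22530 560008
27 5936 22768 537240
28 5694 23010 514230
29 5450 23254 490976
30 5204 23500 467476
31 4955 23749 443727
32 4703 24001 419726
33 4449 24255 395471
34 4191 24513 370958
35 3932 24772 346186
36 3669 25035 321151
37 3404 25300 295851
38 3136 25568 270283
39 2864 25840 244443
40 2591 26113 218330
41 2314 26390 191940
42 2034 26670 165270
43 1751 26953 138317
44 1466 27238 111079
45 1177 27527 83552
46 885 27819 55733
47 590 28114 27619
48 292 27619 0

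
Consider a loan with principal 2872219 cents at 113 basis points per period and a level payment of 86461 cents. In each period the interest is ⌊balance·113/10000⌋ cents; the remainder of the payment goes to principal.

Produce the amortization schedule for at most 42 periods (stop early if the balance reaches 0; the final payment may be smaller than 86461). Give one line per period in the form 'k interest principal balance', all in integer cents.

1. interest=⌊2872219·113/10000⌋=32456; principal=86461-32456=54005; balance=2872219-54005=2818214
2. interest=⌊2818214·113/10000⌋=31845; principal=86461-31845=54616; balance=2818214-54616=2763598
3. interest=⌊2763598·113/10000⌋=31228; principal=86461-31228=55233; balance=2763598-55233=2708365
4. interest=⌊2708365·113/10000⌋=30604; principal=86461-30604=55857; balance=2708365-55857=2652508
5. interest=⌊2652508·113/10000⌋=29973; principal=86461-29973=56488; balance=2652508-56488=2596020
6. interest=⌊2596020·113/10000⌋=29335; principal=86461-29335=57126; balance=2596020-57126=2538894
7. interest=⌊2538894·113/10000⌋=28689; principal=86461-28689=57772; balance=2538894-57772=2481122
8. interest=⌊2481122·113/10000⌋=28036; principal=86461-28036=58425; balance=2481122-58425=2422697
9. interest=⌊2422697·113/10000⌋=27376; principal=86461-27376=59085; balance=2422697-59085=2363612
10. interest=⌊2363612·113/10000⌋=26708; principal=86461-26708=59753; balance=2363612-59753=2303859
11. interest=⌊2303859·113/10000⌋=26033; principal=86461-26033=60428; balance=2303859-60428=2243431
12. interest=⌊2243431·113/10000⌋=25350; principal=86461-25350=61111; balance=2243431-61111=2182320
13. interest=⌊2182320·113/10000⌋=24660; principal=86461-24660=61801; balance=2182320-61801=2120519
14. interest=⌊2120519·113/10000⌋=23961; principal=86461-23961=62500; balance=2120519-62500=2058019
15. interest=⌊2058019·113/10000⌋=23255; principal=86461-23255=63206; balance=2058019-63206=1994813
16. interest=⌊1994813·113/10000⌋=22541; principal=86461-22541=63920; balance=1994813-63920=1930893
17. interest=⌊1930893·113/10000⌋=21819; principal=86461-21819=64642; balance=1930893-64642=1866251
18. interest=⌊1866251·113/10000⌋=21088; principal=86461-21088=65373; balance=1866251-65373=1800878
19. interest=⌊1800878·113/10000⌋=20349; principal=86461-20349=66112; balance=1800878-66112=1734766
20. interest=⌊1734766·113/10000⌋=19602; principal=86461-19602=66859; balance=1734766-66859=1667907
21. interest=⌊1667907·113/10000⌋=18847; principal=86461-18847=67614; balance=1667907-67614=1600293
22. interest=⌊1600293·113/10000⌋=18083; principal=86461-18083=68378; balance=1600293-68378=1531915
23. interest=⌊1531915·113/10000⌋=17310; principal=86461-17310=69151; balance=1531915-69151=1462764
24. interest=⌊1462764·113/10000⌋=16529; principal=86461-16529=69932; balance=1462764-69932=1392832
25. interest=⌊1392832·113/10000⌋=15739; principal=86461-15739=70722; balance=1392832-70722=1322110
26. interest=⌊1322110·113/10000⌋=14939; principal=86461-14939=71522; balance=1322110-71522=1250588
27. interest=⌊1250588·113/10000⌋=14131; principal=86461-14131=72330; balance=1250588-72330=1178258
28. interest=⌊1178258·113/10000⌋=13314; principal=86461-13314=73147; balance=1178258-73147=1105111
29. interest=⌊1105111·113/10000⌋=12487; principal=86461-12487=73974; balance=1105111-73974=1031137
30. interest=⌊1031137·113/10000⌋=11651; principal=86461-11651=74810; balance=1031137-74810=956327
31. interest=⌊956327·113/10000⌋=10806; principal=86461-10806=75655; balance=956327-75655=880672
32. interest=⌊880672·113/10000⌋=9951; principal=86461-9951=76510; balance=880672-76510=804162
33. interest=⌊804162·113/10000⌋=9087; principal=86461-9087=77374; balance=804162-77374=726788
34. interest=⌊726788·113/10000⌋=8212; principal=86461-8212=78249; balance=726788-78249=648539
35. interest=⌊648539·113/10000⌋=7328; principal=86461-7328=79133; balance=648539-79133=569406
36. interest=⌊569406·113/10000⌋=6434; principal=86461-6434=80027; balance=569406-80027=489379
37. interest=⌊489379·113/10000⌋=5529; principal=86461-5529=80932; balance=489379-80932=408447
38. interest=⌊408447·113/10000⌋=4615; principal=86461-4615=81846; balance=408447-81846=326601
39. interest=⌊326601·113/10000⌋=3690; principal=86461-3690=82771; balance=326601-82771=243830
40. interest=⌊243830·113/10000⌋=2755; principal=86461-2755=83706; balance=243830-83706=160124
41. interest=⌊160124·113/10000⌋=1809; principal=86461-1809=84652; balance=160124-84652=75472
42. interest=⌊75472·113/10000⌋=852; principal=min(86461-852,75472)=75472; balance=75472-75472=0

1 32456 54005 2818214
2 31845 54616 2763598
3 31228 55233 2708365
4 30604 55857 2652508
5 29973 56488 2596020
6 29335 57126 2538894
7 28689 57772 2481122
8 28036 58425 2422697
9 27376 59085 2363612
10 26708 59753 2303859
11 26033 60428 2243431
12 25350 61111 2182320
13 24660 61801 2120519
14 23961 62500 2058019
15 23255 63206 1994813
16 22541 63920 1930893
17 21819 64642 1866251
18 21088 65373 1800878
19 20349 66112 1734766
20 19602 66859 1667907
21 18847 67614 1600293
22 18083 68378 1531915
23 17310 69151 1462764
24 16529 69932 1392832
25 15739 70722 1322110
26 14939 71522 1250588
27 14131 72330 1178258
28 13314 73147 1105111
29 12487 73974 1031137
30 11651 74810 956327
31 10806 75655 880672
32 9951 76510 804162
33 9087 77374 726788
34 8212 78249 648539
35 7328 79133 569406
36 6434 80027 489379
37 5529 80932 408447
38 4615 81846 326601
39 3690 82771 243830
40 2755 83706 160124
41 1809 84652 75472
42 852 75472 0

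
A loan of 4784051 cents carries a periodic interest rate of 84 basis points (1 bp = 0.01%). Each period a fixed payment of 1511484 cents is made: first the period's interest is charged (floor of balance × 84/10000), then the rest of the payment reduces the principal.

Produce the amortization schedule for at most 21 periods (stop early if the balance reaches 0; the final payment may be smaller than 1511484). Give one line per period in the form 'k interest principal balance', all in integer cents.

1 40186 1471298 3312753
2 27827 1483657 1829096
3 15364 1496120 332976
4 2796 332976 0

1. interest=⌊4784051·84/10000⌋=40186; principal=1511484-40186=1471298; balance=4784051-1471298=3312753
2. interest=⌊3312753·84/10000⌋=27827; principal=1511484-27827=1483657; balance=3312753-1483657=1829096
3. interest=⌊1829096·84/10000⌋=15364; principal=1511484-15364=1496120; balance=1829096-1496120=332976
4. interest=⌊332976·84/10000⌋=2796; principal=min(1511484-2796,332976)=332976; balance=332976-332976=0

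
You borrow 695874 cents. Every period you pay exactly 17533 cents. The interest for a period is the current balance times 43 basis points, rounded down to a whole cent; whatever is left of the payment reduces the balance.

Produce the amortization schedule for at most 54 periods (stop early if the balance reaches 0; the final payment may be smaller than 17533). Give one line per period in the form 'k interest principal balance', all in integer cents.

1. interest=⌊695874·43/10000⌋=2992; principal=17533-2992=14541; balance=695874-14541=681333
2. interest=⌊681333·43/10000⌋=2929; principal=17533-2929=14604; balance=681333-14604=666729
3. interest=⌊666729·43/10000⌋=2866; principal=17533-2866=14667; balance=666729-14667=652062
4. interest=⌊652062·43/10000⌋=2803; principal=17533-2803=14730; balance=652062-14730=637332
5. interest=⌊637332·43/10000⌋=2740; principal=17533-2740=14793; balance=637332-14793=622539
6. interest=⌊622539·43/10000⌋=2676; principal=17533-2676=14857; balance=622539-14857=607682
7. interest=⌊607682·43/10000⌋=2613; principal=17533-2613=14920; balance=607682-14920=592762
8. interest=⌊592762·43/10000⌋=2548; principal=17533-2548=14985; balance=592762-14985=577777
9. interest=⌊577777·43/10000⌋=2484; principal=17533-2484=15049; balance=577777-15049=562728
10. interest=⌊562728·43/10000⌋=2419; principal=17533-2419=15114; balance=562728-15114=547614
11. interest=⌊547614·43/10000⌋=2354; principal=17533-2354=15179; balance=547614-15179=532435
12. interest=⌊532435·43/10000⌋=2289; principal=17533-2289=15244; balance=532435-15244=517191
13. interest=⌊517191·43/10000⌋=2223; principal=17533-2223=15310; balance=517191-15310=501881
14. interest=⌊501881·43/10000⌋=2158; principal=17533-2158=15375; balance=501881-15375=486506
15. interest=⌊486506·43/10000⌋=2091; principal=17533-2091=15442; balance=486506-15442=471064
16. interest=⌊471064·43/10000⌋=2025; principal=17533-2025=15508; balance=471064-15508=455556
17. interest=⌊455556·43/10000⌋=1958; principal=17533-1958=15575; balance=455556-15575=439981
18. interest=⌊439981·43/10000⌋=1891; principal=17533-1891=15642; balance=439981-15642=424339
19. interest=⌊424339·43/10000⌋=1824; principal=17533-1824=15709; balance=424339-15709=408630
20. interest=⌊408630·43/10000⌋=1757; principal=17533-1757=15776; balance=408630-15776=392854
21. interest=⌊392854·43/10000⌋=1689; principal=17533-1689=15844; balance=392854-15844=377010
22. interest=⌊377010·43/10000⌋=1621; principal=17533-1621=15912; balance=377010-15912=361098
23. interest=⌊361098·43/10000⌋=1552; principal=17533-1552=15981; balance=361098-15981=345117
24. interest=⌊345117·43/10000⌋=1484; principal=17533-1484=16049; balance=345117-16049=329068
25. interest=⌊329068·43/10000⌋=1414; principal=17533-1414=16119; balance=329068-16119=312949
26. interest=⌊312949·43/10000⌋=1345; principal=17533-1345=16188; balance=312949-16188=296761
27. interest=⌊296761·43/10000⌋=1276; principal=17533-1276=16257; balance=296761-16257=280504
28. interest=⌊280504·43/10000⌋=1206; principal=17533-1206=16327; balance=280504-16327=264177
29. interest=⌊264177·43/10000⌋=1135; principal=17533-1135=16398; balance=264177-16398=247779
30. interest=⌊247779·43/10000⌋=1065; principal=17533-1065=16468; balance=247779-16468=231311
31. interest=⌊231311·43/10000⌋=994; principal=17533-994=16539; balance=231311-16539=214772
32. interest=⌊214772·43/10000⌋=923; principal=17533-923=16610; balance=214772-16610=198162
33. interest=⌊198162·43/10000⌋=852; principal=17533-852=16681; balance=198162-16681=181481
34. interest=⌊181481·43/10000⌋=780; principal=17533-780=16753; balance=181481-16753=164728
35. interest=⌊164728·43/10000⌋=708; principal=17533-708=16825; balance=164728-16825=147903
36. interest=⌊147903·43/10000⌋=635; principal=17533-635=16898; balance=147903-16898=131005
37. interest=⌊131005·43/10000⌋=563; principal=17533-563=16970; balance=131005-16970=114035
38. interest=⌊114035·43/10000⌋=490; principal=17533-490=17043; balance=114035-17043=96992
39. interest=⌊96992·43/10000⌋=417; principal=17533-417=17116; balance=96992-17116=79876
40. interest=⌊79876·43/10000⌋=343; principal=17533-343=17190; balance=79876-17190=62686
41. interest=⌊62686·43/10000⌋=269; principal=17533-269=17264; balance=62686-17264=45422
42. interest=⌊45422·43/10000⌋=195; principal=17533-195=17338; balance=45422-17338=28084
43. interest=⌊28084·43/10000⌋=120; principal=17533-120=17413; balance=28084-17413=10671
44. interest=⌊10671·43/10000⌋=45; principal=min(17533-45,10671)=10671; balance=10671-10671=0

1 2992 14541 681333
2 2929 14604 666729
3 2866 14667 652062
4 2803 14730 637332
5 2740 14793 622539
6 2676 14857 607682
7 2613 14920 592762
8 2548 14985 577777
9 2484 15049 562728
10 2419 15114 547614
11 2354 15179 532435
12 2289 15244 517191
13 2223 15310 501881
14 2158 15375 486506
15 2091 15442 471064
16 2025 15508 455556
17 1958 15575 439981
18 1891 15642 424339
19 1824 15709 408630
20 1757 15776 392854
21 1689 15844 377010
22 1621 15912 361098
23 1552 15981 345117
24 1484 16049 329068
25 1414 16119 312949
26 1345 16188 296761
27 1276 16257 280504
28 1206 16327 264177
29 1135 16398 247779
30 1065 16468 231311
31 994 16539 214772
32 923 16610 198162
33 852 16681 181481
34 780 16753 164728
35 708 16825 147903
36 635 16898 131005
37 563 16970 114035
38 490 17043 96992
39 417 17116 79876
40 343 17190 62686
41 269 17264 45422
42 195 17338 28084
43 120 17413 10671
44 45 10671 0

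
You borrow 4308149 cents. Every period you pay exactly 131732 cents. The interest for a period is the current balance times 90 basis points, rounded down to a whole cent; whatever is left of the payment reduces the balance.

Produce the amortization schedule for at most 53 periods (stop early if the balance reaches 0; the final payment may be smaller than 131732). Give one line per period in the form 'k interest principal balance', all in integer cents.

1 38773 92959 4215190
2 37936 93796 4121394
3 37092 94640 4026754
4 36240 95492 3931262
5 35381 96351 3834911
6 34514 97218 3737693
7 33639 98093 3639600
8 32756 98976 3540624
9 31865 99867 3440757
10 30966 100766 3339991
11 30059 101673 3238318
12 29144 102588 3135730
13 28221 103511 3032219
14 27289 104443 2927776
15 26349 105383 2822393
16 25401 106331 2716062
17 24444 107288 2608774
18 23478 108254 2500520
19 22504 109228 2391292
20 21521 110211 2281081
21 20529 111203 2169878
22 19528 112204 2057674
23 18519 113213 1944461
24 17500 114232 1830229
25 16472 115260 1714969
26 15434 116298 1598671
27 14388 117344 1481327
28 13331 118401 1362926
29 12266 119466 1243460
30 11191 120541 1122919
31 10106 121626 1001293
32 9011 122721 878572
33 7907 123825 754747
34 6792 124940 629807
35 5668 126064 503743
36 4533 127199 376544
37 3388 128344 248200
38 2233 129499 118701
39 1068 118701 0

1. interest=⌊4308149·90/10000⌋=38773; principal=131732-38773=92959; balance=4308149-92959=4215190
2. interest=⌊4215190·90/10000⌋=37936; principal=131732-37936=93796; balance=4215190-93796=4121394
3. interest=⌊4121394·90/10000⌋=37092; principal=131732-37092=94640; balance=4121394-94640=4026754
4. interest=⌊4026754·90/10000⌋=36240; principal=131732-36240=95492; balance=4026754-95492=3931262
5. interest=⌊3931262·90/10000⌋=35381; principal=131732-35381=96351; balance=3931262-96351=3834911
6. interest=⌊3834911·90/10000⌋=34514; principal=131732-34514=97218; balance=3834911-97218=3737693
7. interest=⌊3737693·90/10000⌋=33639; principal=131732-33639=98093; balance=3737693-98093=3639600
8. interest=⌊3639600·90/10000⌋=32756; principal=131732-32756=98976; balance=3639600-98976=3540624
9. interest=⌊3540624·90/10000⌋=31865; principal=131732-31865=99867; balance=3540624-99867=3440757
10. interest=⌊3440757·90/10000⌋=30966; principal=131732-30966=100766; balance=3440757-100766=3339991
11. interest=⌊3339991·90/10000⌋=30059; principal=131732-30059=101673; balance=3339991-101673=3238318
12. interest=⌊3238318·90/10000⌋=29144; principal=131732-29144=102588; balance=3238318-102588=3135730
13. interest=⌊3135730·90/10000⌋=28221; principal=131732-28221=103511; balance=3135730-103511=3032219
14. interest=⌊3032219·90/10000⌋=27289; principal=131732-27289=104443; balance=3032219-104443=2927776
15. interest=⌊2927776·90/10000⌋=26349; principal=131732-26349=105383; balance=2927776-105383=2822393
16. interest=⌊2822393·90/10000⌋=25401; principal=131732-25401=106331; balance=2822393-106331=2716062
17. interest=⌊2716062·90/10000⌋=24444; principal=131732-24444=107288; balance=2716062-107288=2608774
18. interest=⌊2608774·90/10000⌋=23478; principal=131732-23478=108254; balance=2608774-108254=2500520
19. interest=⌊2500520·90/10000⌋=22504; principal=131732-22504=109228; balance=2500520-109228=2391292
20. interest=⌊2391292·90/10000⌋=21521; principal=131732-21521=110211; balance=2391292-110211=2281081
21. interest=⌊2281081·90/10000⌋=20529; principal=131732-20529=111203; balance=2281081-111203=2169878
22. interest=⌊2169878·90/10000⌋=19528; principal=131732-19528=112204; balance=2169878-112204=2057674
23. interest=⌊2057674·90/10000⌋=18519; principal=131732-18519=113213; balance=2057674-113213=1944461
24. interest=⌊1944461·90/10000⌋=17500; principal=131732-17500=114232; balance=1944461-114232=1830229
25. interest=⌊1830229·90/10000⌋=16472; principal=131732-16472=115260; balance=1830229-115260=1714969
26. interest=⌊1714969·90/10000⌋=15434; principal=131732-15434=116298; balance=1714969-116298=1598671
27. interest=⌊1598671·90/10000⌋=14388; principal=131732-14388=117344; balance=1598671-117344=1481327
28. interest=⌊1481327·90/10000⌋=13331; principal=131732-13331=118401; balance=1481327-118401=1362926
29. interest=⌊1362926·90/10000⌋=12266; principal=131732-12266=119466; balance=1362926-119466=1243460
30. interest=⌊1243460·90/10000⌋=11191; principal=131732-11191=120541; balance=1243460-120541=1122919
31. interest=⌊1122919·90/10000⌋=10106; principal=131732-10106=121626; balance=1122919-121626=1001293
32. interest=⌊1001293·90/10000⌋=9011; principal=131732-9011=122721; balance=1001293-122721=878572
33. interest=⌊878572·90/10000⌋=7907; principal=131732-7907=123825; balance=878572-123825=754747
34. interest=⌊754747·90/10000⌋=6792; principal=131732-6792=124940; balance=754747-124940=629807
35. interest=⌊629807·90/10000⌋=5668; principal=131732-5668=126064; balance=629807-126064=503743
36. interest=⌊503743·90/10000⌋=4533; principal=131732-4533=127199; balance=503743-127199=376544
37. interest=⌊376544·90/10000⌋=3388; principal=131732-3388=128344; balance=376544-128344=248200
38. interest=⌊248200·90/10000⌋=2233; principal=131732-2233=129499; balance=248200-129499=118701
39. interest=⌊118701·90/10000⌋=1068; principal=min(131732-1068,118701)=118701; balance=118701-118701=0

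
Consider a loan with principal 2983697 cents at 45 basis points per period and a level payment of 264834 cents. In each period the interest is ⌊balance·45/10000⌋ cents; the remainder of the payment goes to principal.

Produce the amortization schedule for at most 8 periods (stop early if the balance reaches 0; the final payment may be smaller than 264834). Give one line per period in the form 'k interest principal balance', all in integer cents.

1 13426 251408 2732289
2 12295 252539 2479750
3 11158 253676 2226074
4 10017 254817 1971257
5 8870 255964 1715293
6 7718 257116 1458177
7 6561 258273 1199904
8 5399 259435 940469

1. interest=⌊2983697·45/10000⌋=13426; principal=264834-13426=251408; balance=2983697-251408=2732289
2. interest=⌊2732289·45/10000⌋=12295; principal=264834-12295=252539; balance=2732289-252539=2479750
3. interest=⌊2479750·45/10000⌋=11158; principal=264834-11158=253676; balance=2479750-253676=2226074
4. interest=⌊2226074·45/10000⌋=10017; principal=264834-10017=254817; balance=2226074-254817=1971257
5. interest=⌊1971257·45/10000⌋=8870; principal=264834-8870=255964; balance=1971257-255964=1715293
6. interest=⌊1715293·45/10000⌋=7718; principal=264834-7718=257116; balance=1715293-257116=1458177
7. interest=⌊1458177·45/10000⌋=6561; principal=264834-6561=258273; balance=1458177-258273=1199904
8. interest=⌊1199904·45/10000⌋=5399; principal=264834-5399=259435; balance=1199904-259435=940469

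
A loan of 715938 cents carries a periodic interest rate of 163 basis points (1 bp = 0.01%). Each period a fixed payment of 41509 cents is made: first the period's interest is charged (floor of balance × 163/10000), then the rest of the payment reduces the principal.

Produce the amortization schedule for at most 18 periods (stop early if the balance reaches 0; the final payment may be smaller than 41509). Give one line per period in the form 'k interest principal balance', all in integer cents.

1 11669 29840 686098
2 11183 30326 655772
3 10689 30820 624952
4 10186 31323 593629
5 9676 31833 561796
6 9157 32352 529444
7 8629 32880 496564
8 8093 33416 463148
9 7549 33960 429188
10 6995 34514 394674
11 6433 35076 359598
12 5861 35648 323950
13 5280 36229 287721
14 4689 36820 250901
15 4089 37420 213481
16 3479 38030 175451
17 2859 38650 136801
18 2229 39280 97521

1. interest=⌊715938·163/10000⌋=11669; principal=41509-11669=29840; balance=715938-29840=686098
2. interest=⌊686098·163/10000⌋=11183; principal=41509-11183=30326; balance=686098-30326=655772
3. interest=⌊655772·163/10000⌋=10689; principal=41509-10689=30820; balance=655772-30820=624952
4. interest=⌊624952·163/10000⌋=10186; principal=41509-10186=31323; balance=624952-31323=593629
5. interest=⌊593629·163/10000⌋=9676; principal=41509-9676=31833; balance=593629-31833=561796
6. interest=⌊561796·163/10000⌋=9157; principal=41509-9157=32352; balance=561796-32352=529444
7. interest=⌊529444·163/10000⌋=8629; principal=41509-8629=32880; balance=529444-32880=496564
8. interest=⌊496564·163/10000⌋=8093; principal=41509-8093=33416; balance=496564-33416=463148
9. interest=⌊463148·163/10000⌋=7549; principal=41509-7549=33960; balance=463148-33960=429188
10. interest=⌊429188·163/10000⌋=6995; principal=41509-6995=34514; balance=429188-34514=394674
11. interest=⌊394674·163/10000⌋=6433; principal=41509-6433=35076; balance=394674-35076=359598
12. interest=⌊359598·163/10000⌋=5861; principal=41509-5861=35648; balance=359598-35648=323950
13. interest=⌊323950·163/10000⌋=5280; principal=41509-5280=36229; balance=323950-36229=287721
14. interest=⌊287721·163/10000⌋=4689; principal=41509-4689=36820; balance=287721-36820=250901
15. interest=⌊250901·163/10000⌋=4089; principal=41509-4089=37420; balance=250901-37420=213481
16. interest=⌊213481·163/10000⌋=3479; principal=41509-3479=38030; balance=213481-38030=175451
17. interest=⌊175451·163/10000⌋=2859; principal=41509-2859=38650; balance=175451-38650=136801
18. interest=⌊136801·163/10000⌋=2229; principal=41509-2229=39280; balance=136801-39280=97521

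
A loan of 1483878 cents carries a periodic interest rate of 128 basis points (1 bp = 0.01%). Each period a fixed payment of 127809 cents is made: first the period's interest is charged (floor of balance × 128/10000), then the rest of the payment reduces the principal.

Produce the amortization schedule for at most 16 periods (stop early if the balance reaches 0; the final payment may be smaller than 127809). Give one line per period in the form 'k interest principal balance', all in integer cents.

1 18993 108816 1375062
2 17600 110209 1264853
3 16190 111619 1153234
4 14761 113048 1040186
5 13314 114495 925691
6 11848 115961 809730
7 10364 117445 692285
8 8861 118948 573337
9 7338 120471 452866
10 5796 122013 330853
11 4234 123575 207278
12 2653 125156 82122
13 1051 82122 0

1. interest=⌊1483878·128/10000⌋=18993; principal=127809-18993=108816; balance=1483878-108816=1375062
2. interest=⌊1375062·128/10000⌋=17600; principal=127809-17600=110209; balance=1375062-110209=1264853
3. interest=⌊1264853·128/10000⌋=16190; principal=127809-16190=111619; balance=1264853-111619=1153234
4. interest=⌊1153234·128/10000⌋=14761; principal=127809-14761=113048; balance=1153234-113048=1040186
5. interest=⌊1040186·128/10000⌋=13314; principal=127809-13314=114495; balance=1040186-114495=925691
6. interest=⌊925691·128/10000⌋=11848; principal=127809-11848=115961; balance=925691-115961=809730
7. interest=⌊809730·128/10000⌋=10364; principal=127809-10364=117445; balance=809730-117445=692285
8. interest=⌊692285·128/10000⌋=8861; principal=127809-8861=118948; balance=692285-118948=573337
9. interest=⌊573337·128/10000⌋=7338; principal=127809-7338=120471; balance=573337-120471=452866
10. interest=⌊452866·128/10000⌋=5796; principal=127809-5796=122013; balance=452866-122013=330853
11. interest=⌊330853·128/10000⌋=4234; principal=127809-4234=123575; balance=330853-123575=207278
12. interest=⌊207278·128/10000⌋=2653; principal=127809-2653=125156; balance=207278-125156=82122
13. interest=⌊82122·128/10000⌋=1051; principal=min(127809-1051,82122)=82122; balance=82122-82122=0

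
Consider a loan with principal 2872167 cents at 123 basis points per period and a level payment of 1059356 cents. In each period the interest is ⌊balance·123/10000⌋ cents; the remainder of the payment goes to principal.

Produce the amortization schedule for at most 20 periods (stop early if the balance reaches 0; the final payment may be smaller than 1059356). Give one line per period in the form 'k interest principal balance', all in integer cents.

1 35327 1024029 1848138
2 22732 1036624 811514
3 9981 811514 0

1. interest=⌊2872167·123/10000⌋=35327; principal=1059356-35327=1024029; balance=2872167-1024029=1848138
2. interest=⌊1848138·123/10000⌋=22732; principal=1059356-22732=1036624; balance=1848138-1036624=811514
3. interest=⌊811514·123/10000⌋=9981; principal=min(1059356-9981,811514)=811514; balance=811514-811514=0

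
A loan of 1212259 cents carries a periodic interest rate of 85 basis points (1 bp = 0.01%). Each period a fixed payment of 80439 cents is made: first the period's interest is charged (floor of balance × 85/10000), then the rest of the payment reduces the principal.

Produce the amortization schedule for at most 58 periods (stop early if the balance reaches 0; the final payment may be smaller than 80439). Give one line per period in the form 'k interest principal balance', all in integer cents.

1 10304 70135 1142124
2 9708 70731 1071393
3 9106 71333 1000060
4 8500 71939 928121
5 7889 72550 855571
6 7272 73167 782404
7 6650 73789 708615
8 6023 74416 634199
9 5390 75049 559150
10 4752 75687 483463
11 4109 76330 407133
12 3460 76979 330154
13 2806 77633 252521
14 2146 78293 174228
15 1480 78959 95269
16 809 79630 15639
17 132 15639 0

1. interest=⌊1212259·85/10000⌋=10304; principal=80439-10304=70135; balance=1212259-70135=1142124
2. interest=⌊1142124·85/10000⌋=9708; principal=80439-9708=70731; balance=1142124-70731=1071393
3. interest=⌊1071393·85/10000⌋=9106; principal=80439-9106=71333; balance=1071393-71333=1000060
4. interest=⌊1000060·85/10000⌋=8500; principal=80439-8500=71939; balance=1000060-71939=928121
5. interest=⌊928121·85/10000⌋=7889; principal=80439-7889=72550; balance=928121-72550=855571
6. interest=⌊855571·85/10000⌋=7272; principal=80439-7272=73167; balance=855571-73167=782404
7. interest=⌊782404·85/10000⌋=6650; principal=80439-6650=73789; balance=782404-73789=708615
8. interest=⌊708615·85/10000⌋=6023; principal=80439-6023=74416; balance=708615-74416=634199
9. interest=⌊634199·85/10000⌋=5390; principal=80439-5390=75049; balance=634199-75049=559150
10. interest=⌊559150·85/10000⌋=4752; principal=80439-4752=75687; balance=559150-75687=483463
11. interest=⌊483463·85/10000⌋=4109; principal=80439-4109=76330; balance=483463-76330=407133
12. interest=⌊407133·85/10000⌋=3460; principal=80439-3460=76979; balance=407133-76979=330154
13. interest=⌊330154·85/10000⌋=2806; principal=80439-2806=77633; balance=330154-77633=252521
14. interest=⌊252521·85/10000⌋=2146; principal=80439-2146=78293; balance=252521-78293=174228
15. interest=⌊174228·85/10000⌋=1480; principal=80439-1480=78959; balance=174228-78959=95269
16. interest=⌊95269·85/10000⌋=809; principal=80439-809=79630; balance=95269-79630=15639
17. interest=⌊15639·85/10000⌋=132; principal=min(80439-132,15639)=15639; balance=15639-15639=0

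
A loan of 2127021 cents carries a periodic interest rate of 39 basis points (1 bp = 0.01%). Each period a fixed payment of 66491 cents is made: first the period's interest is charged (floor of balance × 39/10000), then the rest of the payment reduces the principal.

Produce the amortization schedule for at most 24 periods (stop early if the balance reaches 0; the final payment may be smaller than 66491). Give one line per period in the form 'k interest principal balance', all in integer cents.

1 8295 58196 2068825
2 8068 58423 2010402
3 7840 58651 1951751
4 7611 58880 1892871
5 7382 59109 1833762
6 7151 59340 1774422
7 6920 59571 1714851
8 6687 59804 1655047
9 6454 60037 1595010
10 6220 60271 1534739
11 5985 60506 1474233
12 5749 60742 1413491
13 5512 60979 1352512
14 5274 61217 1291295
15 5036 61455 1229840
16 4796 61695 1168145
17 4555 61936 1106209
18 4314 62177 1044032
19 4071 62420 981612
20 3828 62663 918949
21 3583 62908 856041
22 3338 63153 792888
23 3092 63399 729489
24 2845 63646 665843

1. interest=⌊2127021·39/10000⌋=8295; principal=66491-8295=58196; balance=2127021-58196=2068825
2. interest=⌊2068825·39/10000⌋=8068; principal=66491-8068=58423; balance=2068825-58423=2010402
3. interest=⌊2010402·39/10000⌋=7840; principal=66491-7840=58651; balance=2010402-58651=1951751
4. interest=⌊1951751·39/10000⌋=7611; principal=66491-7611=58880; balance=1951751-58880=1892871
5. interest=⌊1892871·39/10000⌋=7382; principal=66491-7382=59109; balance=1892871-59109=1833762
6. interest=⌊1833762·39/10000⌋=7151; principal=66491-7151=59340; balance=1833762-59340=1774422
7. interest=⌊1774422·39/10000⌋=6920; principal=66491-6920=59571; balance=1774422-59571=1714851
8. interest=⌊1714851·39/10000⌋=6687; principal=66491-6687=59804; balance=1714851-59804=1655047
9. interest=⌊1655047·39/10000⌋=6454; principal=66491-6454=60037; balance=1655047-60037=1595010
10. interest=⌊1595010·39/10000⌋=6220; principal=66491-6220=60271; balance=1595010-60271=1534739
11. interest=⌊1534739·39/10000⌋=5985; principal=66491-5985=60506; balance=1534739-60506=1474233
12. interest=⌊1474233·39/10000⌋=5749; principal=66491-5749=60742; balance=1474233-60742=1413491
13. interest=⌊1413491·39/10000⌋=5512; principal=66491-5512=60979; balance=1413491-60979=1352512
14. interest=⌊1352512·39/10000⌋=5274; principal=66491-5274=61217; balance=1352512-61217=1291295
15. interest=⌊1291295·39/10000⌋=5036; principal=66491-5036=61455; balance=1291295-61455=1229840
16. interest=⌊1229840·39/10000⌋=4796; principal=66491-4796=61695; balance=1229840-61695=1168145
17. interest=⌊1168145·39/10000⌋=4555; principal=66491-4555=61936; balance=1168145-61936=1106209
18. interest=⌊1106209·39/10000⌋=4314; principal=66491-4314=62177; balance=1106209-62177=1044032
19. interest=⌊1044032·39/10000⌋=4071; principal=66491-4071=62420; balance=1044032-62420=981612
20. interest=⌊981612·39/10000⌋=3828; principal=66491-3828=62663; balance=981612-62663=918949
21. interest=⌊918949·39/10000⌋=3583; principal=66491-3583=62908; balance=918949-62908=856041
22. interest=⌊856041·39/10000⌋=3338; principal=66491-3338=63153; balance=856041-63153=792888
23. interest=⌊792888·39/10000⌋=3092; principal=66491-3092=63399; balance=792888-63399=729489
24. interest=⌊729489·39/10000⌋=2845; principal=66491-2845=63646; balance=729489-63646=665843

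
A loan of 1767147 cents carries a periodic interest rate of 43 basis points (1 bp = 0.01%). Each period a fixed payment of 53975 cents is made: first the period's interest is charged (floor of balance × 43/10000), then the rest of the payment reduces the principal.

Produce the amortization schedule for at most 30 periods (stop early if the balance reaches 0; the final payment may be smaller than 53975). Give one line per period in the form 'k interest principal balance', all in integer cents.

1. interest=⌊1767147·43/10000⌋=7598; principal=53975-7598=46377; balance=1767147-46377=1720770
2. interest=⌊1720770·43/10000⌋=7399; principal=53975-7399=46576; balance=1720770-46576=1674194
3. interest=⌊1674194·43/10000⌋=7199; principal=53975-7199=46776; balance=1674194-46776=1627418
4. interest=⌊1627418·43/10000⌋=6997; principal=53975-6997=46978; balance=1627418-46978=1580440
5. interest=⌊1580440·43/10000⌋=6795; principal=53975-6795=47180; balance=1580440-47180=1533260
6. interest=⌊1533260·43/10000⌋=6593; principal=53975-6593=47382; balance=1533260-47382=1485878
7. interest=⌊1485878·43/10000⌋=6389; principal=53975-6389=47586; balance=1485878-47586=1438292
8. interest=⌊1438292·43/10000⌋=6184; principal=53975-6184=47791; balance=1438292-47791=1390501
9. interest=⌊1390501·43/10000⌋=5979; principal=53975-5979=47996; balance=1390501-47996=1342505
10. interest=⌊1342505·43/10000⌋=5772; principal=53975-5772=48203; balance=1342505-48203=1294302
11. interest=⌊1294302·43/10000⌋=5565; principal=53975-5565=48410; balance=1294302-48410=1245892
12. interest=⌊1245892·43/10000⌋=5357; principal=53975-5357=48618; balance=1245892-48618=1197274
13. interest=⌊1197274·43/10000⌋=5148; principal=53975-5148=48827; balance=1197274-48827=1148447
14. interest=⌊1148447·43/10000⌋=4938; principal=53975-4938=49037; balance=1148447-49037=1099410
15. interest=⌊1099410·43/10000⌋=4727; principal=53975-4727=49248; balance=1099410-49248=1050162
16. interest=⌊1050162·43/10000⌋=4515; principal=53975-4515=49460; balance=1050162-49460=1000702
17. interest=⌊1000702·43/10000⌋=4303; principal=53975-4303=49672; balance=1000702-49672=951030
18. interest=⌊951030·43/10000⌋=4089; principal=53975-4089=49886; balance=951030-49886=901144
19. interest=⌊901144·43/10000⌋=3874; principal=53975-3874=50101; balance=901144-50101=851043
20. interest=⌊851043·43/10000⌋=3659; principal=53975-3659=50316; balance=851043-50316=800727
21. interest=⌊800727·43/10000⌋=3443; principal=53975-3443=50532; balance=800727-50532=750195
22. interest=⌊750195·43/10000⌋=3225; principal=53975-3225=50750; balance=750195-50750=699445
23. interest=⌊699445·43/10000⌋=3007; principal=53975-3007=50968; balance=699445-50968=648477
24. interest=⌊648477·43/10000⌋=2788; principal=53975-2788=51187; balance=648477-51187=597290
25. interest=⌊597290·43/10000⌋=2568; principal=53975-2568=51407; balance=597290-51407=545883
26. interest=⌊545883·43/10000⌋=2347; principal=53975-2347=51628; balance=545883-51628=494255
27. interest=⌊494255·43/10000⌋=2125; principal=53975-2125=51850; balance=494255-51850=442405
28. interest=⌊442405·43/10000⌋=1902; principal=53975-1902=52073; balance=442405-52073=390332
29. interest=⌊390332·43/10000⌋=1678; principal=53975-1678=52297; balance=390332-52297=338035
30. interest=⌊338035·43/10000⌋=1453; principal=53975-1453=52522; balance=338035-52522=285513

1 7598 46377 1720770
2 7399 46576 1674194
3 7199 46776 1627418
4 6997 46978 1580440
5 6795 47180 1533260
6 6593 47382 1485878
7 6389 47586 1438292
8 6184 47791 1390501
9 5979 47996 1342505
10 5772 48203 1294302
11 5565 48410 1245892
12 5357 48618 1197274
13 5148 48827 1148447
14 4938 49037 1099410
15 4727 49248 1050162
16 4515 49460 1000702
17 4303 49672 951030
18 4089 49886 901144
19 3874 50101 851043
20 3659 50316 800727
21 3443 50532 750195
22 3225 50750 699445
23 3007 50968 648477
24 2788 51187 597290
25 2568 51407 545883
26 2347 51628 494255
27 2125 51850 442405
28 1902 52073 390332
29 1678 52297 338035
30 1453 52522 285513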